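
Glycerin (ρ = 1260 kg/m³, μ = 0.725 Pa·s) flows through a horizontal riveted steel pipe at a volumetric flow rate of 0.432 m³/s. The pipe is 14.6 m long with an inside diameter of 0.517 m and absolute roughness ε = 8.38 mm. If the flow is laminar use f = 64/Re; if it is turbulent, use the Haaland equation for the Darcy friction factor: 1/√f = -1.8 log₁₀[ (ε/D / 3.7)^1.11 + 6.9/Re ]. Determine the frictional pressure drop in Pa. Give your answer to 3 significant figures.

ΔP ≈ 2610 Pa

Cross-sectional area A = πD²/4 = π(0.517)²/4 = 0.2099 m²; mean velocity V = Q/A = 0.432/0.2099 = 2.058 m/s.
Reynolds number Re = ρVD/μ = 1260 · 2.058 · 0.517 / 0.725 = 1849.
Re < 2300 → laminar flow, so f = 64/Re = 64/1849 = 0.03461 (the turbulent correlation is not needed).
Darcy-Weisbach: ΔP = f(L/D)(ρV²/2) = 0.03461·(14.6/0.517)·(1260·2.058²/2) = 0.03461·28.24·2668 = 2608 Pa.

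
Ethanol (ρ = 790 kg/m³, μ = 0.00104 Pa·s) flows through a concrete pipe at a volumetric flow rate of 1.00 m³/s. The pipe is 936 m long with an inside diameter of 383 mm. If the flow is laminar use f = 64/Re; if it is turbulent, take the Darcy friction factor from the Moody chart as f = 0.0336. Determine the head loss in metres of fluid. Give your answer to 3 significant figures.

Cross-sectional area A = πD²/4 = π(0.383)²/4 = 0.1152 m²; mean velocity V = Q/A = 1/0.1152 = 8.68 m/s.
Reynolds number Re = ρVD/μ = 790 · 8.68 · 0.383 / 0.00104 = 2.525e+06.
Re > 4000 → turbulent; use the Moody-chart value f = 0.0336.
Darcy-Weisbach: ΔP = f(L/D)(ρV²/2) = 0.0336·(936/0.383)·(790·8.68²/2) = 0.0336·2444·2.976e+04 = 2.444e+06 Pa.
Head loss h_f = ΔP/(ρg) = 2.444e+06/(790·9.81) = 315 m.

h_f ≈ 315 m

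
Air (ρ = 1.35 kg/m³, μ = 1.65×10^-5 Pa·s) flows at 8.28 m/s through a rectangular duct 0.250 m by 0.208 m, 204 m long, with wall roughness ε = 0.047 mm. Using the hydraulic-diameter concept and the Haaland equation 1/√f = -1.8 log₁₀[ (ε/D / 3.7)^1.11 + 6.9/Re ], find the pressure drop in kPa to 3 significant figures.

Hydraulic diameter D_h = 4A/P = 4·(0.25·0.208)/(2·(0.25+0.208)) = 0.208/0.916 = 0.2271 m.
Re = ρVD_h/μ = 1.35·8.28·0.2271/1.65e-05 = 1.538e+05.
ε/D_h = 4.7e-05/0.2271 = 0.000207; Haaland gives 1/√f = -1.8 log₁₀[1.91e-05+4.49e-05] = 7.55, so f = 0.01754.
ΔP = f(L/D_h)(ρV²/2) = 0.01754·204/0.2271·46.28 = 729.3 Pa.
ΔP = 0.729 kPa.

ΔP ≈ 0.729 kPa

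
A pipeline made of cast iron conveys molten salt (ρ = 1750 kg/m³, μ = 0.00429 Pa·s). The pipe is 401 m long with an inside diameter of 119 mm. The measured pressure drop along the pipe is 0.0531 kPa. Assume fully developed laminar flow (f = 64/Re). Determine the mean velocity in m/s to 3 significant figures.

For laminar flow, f = 64/Re with Re = ρVD/μ, so Darcy-Weisbach reduces to ΔP = 32μLV/D². Solving for V: V = ΔP·D²/(32μL) = 53.1·(0.119)²/(32·0.00429·401) = 0.01366 m/s.
Check: Re = ρVD/μ = 1750·0.01366·0.119/0.00429 = 663.1 < 2300, so the laminar assumption holds.

V ≈ 0.0137 m/s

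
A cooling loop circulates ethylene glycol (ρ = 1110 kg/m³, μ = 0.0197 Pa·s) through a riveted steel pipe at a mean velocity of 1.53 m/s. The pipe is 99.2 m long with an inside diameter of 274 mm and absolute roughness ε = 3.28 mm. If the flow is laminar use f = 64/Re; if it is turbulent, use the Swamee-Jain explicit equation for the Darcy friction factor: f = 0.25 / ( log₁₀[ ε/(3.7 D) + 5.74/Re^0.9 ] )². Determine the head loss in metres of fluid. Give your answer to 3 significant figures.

h_f ≈ 1.86 m

Reynolds number Re = ρVD/μ = 1110 · 1.53 · 0.274 / 0.0197 = 2.362e+04.
Re > 4000 → turbulent. Relative roughness ε/D = 0.00328/0.274 = 0.012. Swamee-Jain: f = 0.25/(log₁₀[0.012/3.7 + 5.74/2.362e+04^0.9])² = 0.25/(log₁₀[0.00324 + 0.000665])² = 0.25/(-2.409)² = 0.04308.
Darcy-Weisbach: ΔP = f(L/D)(ρV²/2) = 0.04308·(99.2/0.274)·(1110·1.53²/2) = 0.04308·362·1299 = 2.027e+04 Pa.
Head loss h_f = ΔP/(ρg) = 2.027e+04/(1110·9.81) = 1.86 m.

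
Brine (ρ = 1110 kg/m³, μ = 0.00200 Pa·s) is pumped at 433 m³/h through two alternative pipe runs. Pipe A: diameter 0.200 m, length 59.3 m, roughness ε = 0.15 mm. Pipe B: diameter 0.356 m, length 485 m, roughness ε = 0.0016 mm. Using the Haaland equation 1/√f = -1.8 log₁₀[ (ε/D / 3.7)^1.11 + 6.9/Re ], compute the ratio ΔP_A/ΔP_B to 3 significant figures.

ΔP_A/ΔP_B ≈ 2.78

Pipe A: V = Q/A = 0.1203/0.03142 = 3.829 m/s; Re = 4.25e+05; ε/D = 0.00075; Haaland → f = 0.01911; ΔP_A = f(L/D)(ρV²/2) = 4.61e+04 Pa.
Pipe B: V = Q/A = 0.1203/0.09954 = 1.208 m/s; Re = 2.387e+05; ε/D = 4.49e-06; Haaland → f = 0.01501; ΔP_B = f(L/D)(ρV²/2) = 1.657e+04 Pa.
ΔP_A/ΔP_B = 4.61e+04/1.657e+04 = 2.78.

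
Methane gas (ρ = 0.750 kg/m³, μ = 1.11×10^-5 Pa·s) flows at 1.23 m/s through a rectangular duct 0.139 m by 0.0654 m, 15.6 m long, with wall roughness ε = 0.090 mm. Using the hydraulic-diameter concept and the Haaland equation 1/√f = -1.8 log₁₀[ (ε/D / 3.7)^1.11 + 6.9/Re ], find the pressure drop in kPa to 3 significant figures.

Hydraulic diameter D_h = 4A/P = 4·(0.139·0.0654)/(2·(0.139+0.0654)) = 0.03636/0.4088 = 0.08895 m.
Re = ρVD_h/μ = 0.75·1.23·0.08895/1.11e-05 = 7392.
ε/D_h = 9e-05/0.08895 = 0.00101; Haaland gives 1/√f = -1.8 log₁₀[0.000111+0.000933] = 5.366, so f = 0.03473.
ΔP = f(L/D_h)(ρV²/2) = 0.03473·15.6/0.08895·0.5673 = 3.455 Pa.
ΔP = 0.00346 kPa.

ΔP ≈ 0.00346 kPa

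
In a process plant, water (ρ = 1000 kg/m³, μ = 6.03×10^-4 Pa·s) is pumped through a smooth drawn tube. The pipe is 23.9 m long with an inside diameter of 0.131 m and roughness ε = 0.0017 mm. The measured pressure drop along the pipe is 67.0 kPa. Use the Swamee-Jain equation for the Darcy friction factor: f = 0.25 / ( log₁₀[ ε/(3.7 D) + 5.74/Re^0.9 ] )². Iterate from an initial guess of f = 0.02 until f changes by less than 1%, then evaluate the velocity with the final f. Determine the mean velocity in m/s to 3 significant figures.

V ≈ 8.17 m/s

Rearranging Darcy-Weisbach: V = √(2·ΔP·D/(f·L·ρ)). With ε/D = 1.7e-06/0.131 = 1.3e-05, iterate starting from f = 0.02:
  f = 0.02 → V = √(2·6.7e+04·0.131/(0.02·23.9·1000)) = 6.06 m/s; Re = ρVD/μ = 1.317e+06; f → 0.01146
  f = 0.01146 → V = 8.006 m/s; Re = 1.739e+06; f → 0.01104
  f = 0.01104 → V = 8.158 m/s; Re = 1.772e+06; f → 0.01101
Converged (Δf/f < 1%). With the final f = 0.01101: V = √(2·6.7e+04·0.131/(0.01101·23.9·1000)) = 8.168 m/s.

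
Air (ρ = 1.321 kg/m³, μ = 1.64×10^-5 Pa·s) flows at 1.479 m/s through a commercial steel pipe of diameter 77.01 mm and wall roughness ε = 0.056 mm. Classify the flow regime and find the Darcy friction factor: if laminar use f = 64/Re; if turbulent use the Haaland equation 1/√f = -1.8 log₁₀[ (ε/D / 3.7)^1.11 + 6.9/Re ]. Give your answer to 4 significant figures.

f ≈ 0.03250

Re = ρVD/μ = 1.321·1.479·0.07701/1.64e-05 = 9174.
Re > 4000 → turbulent. ε/D = 5.6e-05/0.07701 = 0.000727; Haaland: 1/√f = -1.8 log₁₀[7.69e-05 + 0.000752] = 5.547, so f = 0.0325.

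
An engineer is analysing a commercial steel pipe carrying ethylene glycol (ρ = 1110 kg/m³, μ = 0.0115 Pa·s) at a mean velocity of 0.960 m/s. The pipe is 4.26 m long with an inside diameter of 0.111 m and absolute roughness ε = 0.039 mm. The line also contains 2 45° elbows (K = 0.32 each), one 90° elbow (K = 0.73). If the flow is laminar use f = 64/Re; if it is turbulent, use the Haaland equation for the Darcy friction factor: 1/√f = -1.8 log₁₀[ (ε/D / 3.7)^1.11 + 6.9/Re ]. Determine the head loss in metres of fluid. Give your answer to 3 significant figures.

Reynolds number Re = ρVD/μ = 1110 · 0.96 · 0.111 / 0.0115 = 1.029e+04.
Re > 4000 → turbulent. Relative roughness ε/D = 3.9e-05/0.111 = 0.000351. Haaland: 1/√f = -1.8 log₁₀[(0.000351/3.7)^1.11 + 6.9/1.029e+04] = -1.8 log₁₀[3.43e-05 + 0.000671] = 5.673, so f = 0.03107.
Total minor-loss coefficient ΣK = 2·0.32 + 1·0.73 = 1.37.
ΔP = [f·L/D + ΣK]·(ρV²/2) = [0.03107·4.26/0.111 + 1.37]·(1110·0.96²/2) = [1.192 + 1.37]·511.5 = 1311 Pa.
Head loss h_f = ΔP/(ρg) = 1311/(1110·9.81) = 0.120 m.

h_f ≈ 0.120 m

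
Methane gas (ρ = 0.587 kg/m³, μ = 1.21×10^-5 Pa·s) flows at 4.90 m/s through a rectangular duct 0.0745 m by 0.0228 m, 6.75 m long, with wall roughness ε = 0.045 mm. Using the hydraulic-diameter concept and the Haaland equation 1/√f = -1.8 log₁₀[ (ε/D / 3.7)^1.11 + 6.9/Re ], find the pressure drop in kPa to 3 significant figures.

ΔP ≈ 0.0464 kPa

Hydraulic diameter D_h = 4A/P = 4·(0.0745·0.0228)/(2·(0.0745+0.0228)) = 0.006794/0.1946 = 0.03491 m.
Re = ρVD_h/μ = 0.587·4.9·0.03491/1.21e-05 = 8300.
ε/D_h = 4.5e-05/0.03491 = 0.00129; Haaland gives 1/√f = -1.8 log₁₀[0.000145+0.000831] = 5.419, so f = 0.03406.
ΔP = f(L/D_h)(ρV²/2) = 0.03406·6.75/0.03491·7.047 = 46.4 Pa.
ΔP = 0.0464 kPa.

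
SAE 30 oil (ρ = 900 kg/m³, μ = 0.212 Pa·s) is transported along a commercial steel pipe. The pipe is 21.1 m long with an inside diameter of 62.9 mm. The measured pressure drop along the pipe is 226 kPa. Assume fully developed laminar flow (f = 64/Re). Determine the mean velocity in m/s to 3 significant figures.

For laminar flow, f = 64/Re with Re = ρVD/μ, so Darcy-Weisbach reduces to ΔP = 32μLV/D². Solving for V: V = ΔP·D²/(32μL) = 2.26e+05·(0.0629)²/(32·0.212·21.1) = 6.247 m/s.
Check: Re = ρVD/μ = 900·6.247·0.0629/0.212 = 1668 < 2300, so the laminar assumption holds.

V ≈ 6.25 m/s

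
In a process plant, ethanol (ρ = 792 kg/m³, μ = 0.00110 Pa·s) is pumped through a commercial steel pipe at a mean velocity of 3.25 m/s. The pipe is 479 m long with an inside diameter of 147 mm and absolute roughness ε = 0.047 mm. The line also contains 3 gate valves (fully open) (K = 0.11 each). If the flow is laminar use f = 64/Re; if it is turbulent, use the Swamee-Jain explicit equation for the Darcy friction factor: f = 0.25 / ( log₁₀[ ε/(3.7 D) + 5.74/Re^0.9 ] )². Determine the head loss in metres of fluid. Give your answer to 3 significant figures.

h_f ≈ 30.0 m

Reynolds number Re = ρVD/μ = 792 · 3.25 · 0.147 / 0.0011 = 3.44e+05.
Re > 4000 → turbulent. Relative roughness ε/D = 4.7e-05/0.147 = 0.00032. Swamee-Jain: f = 0.25/(log₁₀[0.00032/3.7 + 5.74/3.44e+05^0.9])² = 0.25/(log₁₀[8.64e-05 + 5.97e-05])² = 0.25/(-3.835)² = 0.017.
Total minor-loss coefficient ΣK = 3·0.11 = 0.33.
ΔP = [f·L/D + ΣK]·(ρV²/2) = [0.017·479/0.147 + 0.33]·(792·3.25²/2) = [55.38 + 0.33]·4183 = 2.33e+05 Pa.
Head loss h_f = ΔP/(ρg) = 2.33e+05/(792·9.81) = 30.0 m.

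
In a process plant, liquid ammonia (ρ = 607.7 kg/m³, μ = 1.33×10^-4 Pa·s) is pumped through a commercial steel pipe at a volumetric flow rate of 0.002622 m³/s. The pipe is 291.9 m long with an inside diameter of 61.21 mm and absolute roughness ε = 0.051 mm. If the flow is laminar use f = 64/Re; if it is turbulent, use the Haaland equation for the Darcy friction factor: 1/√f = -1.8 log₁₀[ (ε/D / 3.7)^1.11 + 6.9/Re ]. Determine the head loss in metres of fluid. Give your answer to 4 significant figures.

Cross-sectional area A = πD²/4 = π(0.06121)²/4 = 0.002943 m²; mean velocity V = Q/A = 0.002622/0.002943 = 0.891 m/s.
Reynolds number Re = ρVD/μ = 607.7 · 0.891 · 0.06121 / 0.000133 = 2.492e+05.
Re > 4000 → turbulent. Relative roughness ε/D = 5.1e-05/0.06121 = 0.000833. Haaland: 1/√f = -1.8 log₁₀[(0.000833/3.7)^1.11 + 6.9/2.492e+05] = -1.8 log₁₀[8.94e-05 + 2.77e-05] = 7.077, so f = 0.01997.
Darcy-Weisbach: ΔP = f(L/D)(ρV²/2) = 0.01997·(291.9/0.06121)·(607.7·0.891²/2) = 0.01997·4769·241.2 = 2.297e+04 Pa.
Head loss h_f = ΔP/(ρg) = 2.297e+04/(607.7·9.81) = 3.853 m.

h_f ≈ 3.853 m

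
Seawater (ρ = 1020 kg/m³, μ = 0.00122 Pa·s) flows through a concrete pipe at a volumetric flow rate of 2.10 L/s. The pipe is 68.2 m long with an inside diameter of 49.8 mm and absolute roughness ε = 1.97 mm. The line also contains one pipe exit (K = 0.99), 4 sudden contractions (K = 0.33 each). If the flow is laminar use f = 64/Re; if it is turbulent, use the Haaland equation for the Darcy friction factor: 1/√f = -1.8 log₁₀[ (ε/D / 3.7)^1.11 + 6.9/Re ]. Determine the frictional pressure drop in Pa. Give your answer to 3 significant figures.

ΔP ≈ 54200 Pa

Q = 2.10 L/s = 2.10/1000 = 0.0021 m³/s.
Cross-sectional area A = πD²/4 = π(0.0498)²/4 = 0.001948 m²; mean velocity V = Q/A = 0.0021/0.001948 = 1.078 m/s.
Reynolds number Re = ρVD/μ = 1020 · 1.078 · 0.0498 / 0.00122 = 4.489e+04.
Re > 4000 → turbulent. Relative roughness ε/D = 0.00197/0.0498 = 0.0396. Haaland: 1/√f = -1.8 log₁₀[(0.0396/3.7)^1.11 + 6.9/4.489e+04] = -1.8 log₁₀[0.00649 + 0.000154] = 3.92, so f = 0.06509.
Total minor-loss coefficient ΣK = 1·0.99 + 4·0.33 = 2.31.
ΔP = [f·L/D + ΣK]·(ρV²/2) = [0.06509·68.2/0.0498 + 2.31]·(1020·1.078²/2) = [89.14 + 2.31]·592.8 = 5.421e+04 Pa.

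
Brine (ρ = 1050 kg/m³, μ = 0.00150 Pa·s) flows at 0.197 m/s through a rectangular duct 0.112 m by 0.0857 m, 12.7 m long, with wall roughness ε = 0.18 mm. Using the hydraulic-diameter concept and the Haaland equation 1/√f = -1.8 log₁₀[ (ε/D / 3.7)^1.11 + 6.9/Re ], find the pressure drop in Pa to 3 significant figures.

ΔP ≈ 83.7 Pa

Hydraulic diameter D_h = 4A/P = 4·(0.112·0.0857)/(2·(0.112+0.0857)) = 0.03839/0.3954 = 0.0971 m.
Re = ρVD_h/μ = 1050·0.197·0.0971/0.0015 = 1.339e+04.
ε/D_h = 0.00018/0.0971 = 0.00185; Haaland gives 1/√f = -1.8 log₁₀[0.000217+0.000515] = 5.643, so f = 0.0314.
ΔP = f(L/D_h)(ρV²/2) = 0.0314·12.7/0.0971·20.37 = 83.68 Pa.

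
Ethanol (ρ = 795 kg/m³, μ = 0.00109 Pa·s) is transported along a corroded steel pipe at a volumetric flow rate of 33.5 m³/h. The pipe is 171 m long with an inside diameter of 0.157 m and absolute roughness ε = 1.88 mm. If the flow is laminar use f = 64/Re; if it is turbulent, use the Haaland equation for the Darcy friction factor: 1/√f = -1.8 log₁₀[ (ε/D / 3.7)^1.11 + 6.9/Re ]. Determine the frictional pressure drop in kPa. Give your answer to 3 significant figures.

ΔP ≈ 4.13 kPa

Q = 33.5 m³/h = 33.5/3600 = 0.009306 m³/s.
Cross-sectional area A = πD²/4 = π(0.157)²/4 = 0.01936 m²; mean velocity V = Q/A = 0.009306/0.01936 = 0.4807 m/s.
Reynolds number Re = ρVD/μ = 795 · 0.4807 · 0.157 / 0.00109 = 5.504e+04.
Re > 4000 → turbulent. Relative roughness ε/D = 0.00188/0.157 = 0.012. Haaland: 1/√f = -1.8 log₁₀[(0.012/3.7)^1.11 + 6.9/5.504e+04] = -1.8 log₁₀[0.00172 + 0.000125] = 4.92, so f = 0.04131.
Darcy-Weisbach: ΔP = f(L/D)(ρV²/2) = 0.04131·(171/0.157)·(795·0.4807²/2) = 0.04131·1089·91.84 = 4132 Pa.
ΔP = 4132 Pa = 4.13 kPa.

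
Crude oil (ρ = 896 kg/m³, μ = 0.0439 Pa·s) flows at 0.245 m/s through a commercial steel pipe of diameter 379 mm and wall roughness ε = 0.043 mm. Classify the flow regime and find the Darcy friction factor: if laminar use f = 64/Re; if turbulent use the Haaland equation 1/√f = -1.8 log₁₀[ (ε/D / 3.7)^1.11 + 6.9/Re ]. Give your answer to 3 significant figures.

Re = ρVD/μ = 896·0.245·0.379/0.0439 = 1895.
Re < 2300 → laminar, so f = 64/Re = 0.03377 (roughness is irrelevant in laminar flow).

f ≈ 0.0338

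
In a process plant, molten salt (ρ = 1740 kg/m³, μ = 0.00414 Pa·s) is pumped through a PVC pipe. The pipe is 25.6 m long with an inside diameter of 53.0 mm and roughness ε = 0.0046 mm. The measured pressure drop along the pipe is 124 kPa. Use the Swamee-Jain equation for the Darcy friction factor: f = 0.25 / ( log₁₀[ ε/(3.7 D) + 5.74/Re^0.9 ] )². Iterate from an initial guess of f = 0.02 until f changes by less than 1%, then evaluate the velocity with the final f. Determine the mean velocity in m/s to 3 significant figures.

Rearranging Darcy-Weisbach: V = √(2·ΔP·D/(f·L·ρ)). With ε/D = 4.6e-06/0.053 = 8.68e-05, iterate starting from f = 0.02:
  f = 0.02 → V = √(2·1.24e+05·0.053/(0.02·25.6·1740)) = 3.841 m/s; Re = ρVD/μ = 8.556e+04; f → 0.01893
  f = 0.01893 → V = 3.948 m/s; Re = 8.794e+04; f → 0.01883
Converged (Δf/f < 1%). With the final f = 0.01883: V = √(2·1.24e+05·0.053/(0.01883·25.6·1740)) = 3.958 m/s.

V ≈ 3.96 m/s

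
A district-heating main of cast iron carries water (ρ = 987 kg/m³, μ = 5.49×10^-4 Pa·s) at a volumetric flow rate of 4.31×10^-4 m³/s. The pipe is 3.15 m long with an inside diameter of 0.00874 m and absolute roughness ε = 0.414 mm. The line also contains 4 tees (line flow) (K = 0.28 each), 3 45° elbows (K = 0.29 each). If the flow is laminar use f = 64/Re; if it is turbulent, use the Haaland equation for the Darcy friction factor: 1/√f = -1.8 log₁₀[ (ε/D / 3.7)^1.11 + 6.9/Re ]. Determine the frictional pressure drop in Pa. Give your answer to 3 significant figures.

ΔP ≈ 695000 Pa

Cross-sectional area A = πD²/4 = π(0.00874)²/4 = 5.999e-05 m²; mean velocity V = Q/A = 0.000431/5.999e-05 = 7.184 m/s.
Reynolds number Re = ρVD/μ = 987 · 7.184 · 0.00874 / 0.000549 = 1.129e+05.
Re > 4000 → turbulent. Relative roughness ε/D = 0.000414/0.00874 = 0.0474. Haaland: 1/√f = -1.8 log₁₀[(0.0474/3.7)^1.11 + 6.9/1.129e+05] = -1.8 log₁₀[0.00793 + 6.11e-05] = 3.776, so f = 0.07015.
Total minor-loss coefficient ΣK = 4·0.28 + 3·0.29 = 1.99.
ΔP = [f·L/D + ΣK]·(ρV²/2) = [0.07015·3.15/0.00874 + 1.99]·(987·7.184²/2) = [25.28 + 1.99]·2.547e+04 = 6.946e+05 Pa.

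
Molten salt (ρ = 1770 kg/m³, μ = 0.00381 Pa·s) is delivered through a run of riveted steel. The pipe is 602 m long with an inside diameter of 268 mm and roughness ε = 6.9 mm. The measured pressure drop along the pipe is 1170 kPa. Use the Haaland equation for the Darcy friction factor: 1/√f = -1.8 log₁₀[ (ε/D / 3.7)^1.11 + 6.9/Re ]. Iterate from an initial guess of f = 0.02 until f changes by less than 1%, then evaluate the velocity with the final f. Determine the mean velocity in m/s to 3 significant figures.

V ≈ 3.30 m/s

Rearranging Darcy-Weisbach: V = √(2·ΔP·D/(f·L·ρ)). With ε/D = 0.0069/0.268 = 0.0257, iterate starting from f = 0.02:
  f = 0.02 → V = √(2·1.17e+06·0.268/(0.02·602·1770)) = 5.425 m/s; Re = ρVD/μ = 6.754e+05; f → 0.05387
  f = 0.05387 → V = 3.305 m/s; Re = 4.115e+05; f → 0.0539
Converged (Δf/f < 1%). With the final f = 0.0539: V = √(2·1.17e+06·0.268/(0.0539·602·1770)) = 3.305 m/s.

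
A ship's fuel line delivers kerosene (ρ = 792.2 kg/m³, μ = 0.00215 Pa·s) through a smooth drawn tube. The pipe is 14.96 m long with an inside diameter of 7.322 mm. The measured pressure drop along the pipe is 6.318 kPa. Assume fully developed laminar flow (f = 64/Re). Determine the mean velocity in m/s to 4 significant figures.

For laminar flow, f = 64/Re with Re = ρVD/μ, so Darcy-Weisbach reduces to ΔP = 32μLV/D². Solving for V: V = ΔP·D²/(32μL) = 6318·(0.007322)²/(32·0.00215·14.96) = 0.3291 m/s.
Check: Re = ρVD/μ = 792.2·0.3291·0.007322/0.00215 = 887.9 < 2300, so the laminar assumption holds.

V ≈ 0.3291 m/s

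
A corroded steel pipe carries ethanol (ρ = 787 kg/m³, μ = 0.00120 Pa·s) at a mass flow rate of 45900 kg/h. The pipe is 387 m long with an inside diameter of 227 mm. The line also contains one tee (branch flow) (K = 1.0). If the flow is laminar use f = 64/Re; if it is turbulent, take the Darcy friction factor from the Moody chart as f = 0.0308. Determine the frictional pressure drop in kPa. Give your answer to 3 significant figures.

ΔP ≈ 3.37 kPa

ṁ = 45900 kg/h = 45900/3600 = 12.75 kg/s.
A = πD²/4 = π(0.227)²/4 = 0.04047 m²; mean velocity V = ṁ/(ρA) = 12.75/(787 · 0.04047) = 0.4003 m/s.
Reynolds number Re = ρVD/μ = 787 · 0.4003 · 0.227 / 0.0012 = 5.96e+04.
Re > 4000 → turbulent; use the Moody-chart value f = 0.0308.
Total minor-loss coefficient ΣK = 1·1 = 1.
ΔP = [f·L/D + ΣK]·(ρV²/2) = [0.0308·387/0.227 + 1]·(787·0.4003²/2) = [52.51 + 1]·63.06 = 3374 Pa.
ΔP = 3374 Pa = 3.37 kPa.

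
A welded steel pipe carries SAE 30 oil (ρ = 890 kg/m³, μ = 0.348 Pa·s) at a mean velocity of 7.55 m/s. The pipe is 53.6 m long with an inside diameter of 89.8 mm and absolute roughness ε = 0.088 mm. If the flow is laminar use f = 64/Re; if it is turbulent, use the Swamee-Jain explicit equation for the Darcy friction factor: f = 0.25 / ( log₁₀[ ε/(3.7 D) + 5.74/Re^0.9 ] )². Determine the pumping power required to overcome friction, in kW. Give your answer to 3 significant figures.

Reynolds number Re = ρVD/μ = 890 · 7.55 · 0.0898 / 0.348 = 1734.
Re < 2300 → laminar flow, so f = 64/Re = 64/1734 = 0.03691 (the turbulent correlation is not needed).
Darcy-Weisbach: ΔP = f(L/D)(ρV²/2) = 0.03691·(53.6/0.0898)·(890·7.55²/2) = 0.03691·596.9·2.537e+04 = 5.588e+05 Pa.
Q = V·A = 7.55·0.006333 = 0.04782 m³/s.
Pumping power P = QΔP = 0.04782·5.588e+05 = 26720 W = 26.7 kW.

P ≈ 26.7 kW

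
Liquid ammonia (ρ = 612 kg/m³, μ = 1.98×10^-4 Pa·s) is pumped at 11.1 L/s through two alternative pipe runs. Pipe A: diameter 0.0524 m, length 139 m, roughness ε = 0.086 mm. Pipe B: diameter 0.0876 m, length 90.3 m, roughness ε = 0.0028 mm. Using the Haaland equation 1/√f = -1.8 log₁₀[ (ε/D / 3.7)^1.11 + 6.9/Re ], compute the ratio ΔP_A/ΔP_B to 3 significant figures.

ΔP_A/ΔP_B ≈ 33.6

Pipe A: V = Q/A = 0.0111/0.002157 = 5.147 m/s; Re = 8.337e+05; ε/D = 0.00164; Haaland → f = 0.0225; ΔP_A = f(L/D)(ρV²/2) = 4.84e+05 Pa.
Pipe B: V = Q/A = 0.0111/0.006027 = 1.842 m/s; Re = 4.987e+05; ε/D = 3.2e-05; Haaland → f = 0.01345; ΔP_B = f(L/D)(ρV²/2) = 1.439e+04 Pa.
ΔP_A/ΔP_B = 4.84e+05/1.439e+04 = 33.6.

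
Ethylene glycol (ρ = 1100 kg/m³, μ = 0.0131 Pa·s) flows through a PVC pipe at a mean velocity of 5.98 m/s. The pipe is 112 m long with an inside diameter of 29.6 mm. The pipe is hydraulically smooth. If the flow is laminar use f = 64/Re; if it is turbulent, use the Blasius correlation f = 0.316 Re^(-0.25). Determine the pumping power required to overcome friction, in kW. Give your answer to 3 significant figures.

P ≈ 8.76 kW

Reynolds number Re = ρVD/μ = 1100 · 5.98 · 0.0296 / 0.0131 = 1.486e+04.
Re > 4000 → turbulent. Smooth-pipe (Blasius): f = 0.316 Re^(-0.25) = 0.316/(1.486e+04)^0.25 = 0.02862.
Darcy-Weisbach: ΔP = f(L/D)(ρV²/2) = 0.02862·(112/0.0296)·(1100·5.98²/2) = 0.02862·3784·1.967e+04 = 2.13e+06 Pa.
Q = V·A = 5.98·0.0006881 = 0.004115 m³/s.
Pumping power P = QΔP = 0.004115·2.13e+06 = 8764 W = 8.76 kW.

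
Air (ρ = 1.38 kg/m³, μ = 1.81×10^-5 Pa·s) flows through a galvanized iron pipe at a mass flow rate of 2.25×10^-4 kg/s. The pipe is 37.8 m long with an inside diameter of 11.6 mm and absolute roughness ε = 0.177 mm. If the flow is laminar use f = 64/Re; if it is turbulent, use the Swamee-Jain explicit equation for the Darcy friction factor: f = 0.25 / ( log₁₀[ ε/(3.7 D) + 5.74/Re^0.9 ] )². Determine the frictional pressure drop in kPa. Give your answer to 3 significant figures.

A = πD²/4 = π(0.0116)²/4 = 0.0001057 m²; mean velocity V = ṁ/(ρA) = 0.000225/(1.38 · 0.0001057) = 1.543 m/s.
Reynolds number Re = ρVD/μ = 1.38 · 1.543 · 0.0116 / 1.81e-05 = 1364.
Re < 2300 → laminar flow, so f = 64/Re = 64/1364 = 0.04691 (the turbulent correlation is not needed).
Darcy-Weisbach: ΔP = f(L/D)(ρV²/2) = 0.04691·(37.8/0.0116)·(1.38·1.543²/2) = 0.04691·3259·1.642 = 251 Pa.
ΔP = 251 Pa = 0.251 kPa.

ΔP ≈ 0.251 kPa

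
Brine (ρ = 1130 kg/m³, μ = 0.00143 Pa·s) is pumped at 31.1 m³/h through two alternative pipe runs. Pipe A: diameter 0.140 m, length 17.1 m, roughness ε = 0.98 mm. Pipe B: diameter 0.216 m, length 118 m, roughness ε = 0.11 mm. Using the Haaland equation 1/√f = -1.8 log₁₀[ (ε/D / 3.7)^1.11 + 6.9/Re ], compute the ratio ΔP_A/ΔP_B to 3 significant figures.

Pipe A: V = Q/A = 0.008639/0.01539 = 0.5612 m/s; Re = 6.208e+04; ε/D = 0.007; Haaland → f = 0.03488; ΔP_A = f(L/D)(ρV²/2) = 758.1 Pa.
Pipe B: V = Q/A = 0.008639/0.03664 = 0.2358 m/s; Re = 4.024e+04; ε/D = 0.000509; Haaland → f = 0.02315; ΔP_B = f(L/D)(ρV²/2) = 397.2 Pa.
ΔP_A/ΔP_B = 758.1/397.2 = 1.91.

ΔP_A/ΔP_B ≈ 1.91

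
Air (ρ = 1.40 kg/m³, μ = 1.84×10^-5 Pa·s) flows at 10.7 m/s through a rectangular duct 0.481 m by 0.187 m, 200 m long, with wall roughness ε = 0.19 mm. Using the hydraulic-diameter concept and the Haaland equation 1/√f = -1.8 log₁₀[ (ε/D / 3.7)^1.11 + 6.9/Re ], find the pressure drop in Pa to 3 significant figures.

ΔP ≈ 1160 Pa

Hydraulic diameter D_h = 4A/P = 4·(0.481·0.187)/(2·(0.481+0.187)) = 0.3598/1.336 = 0.2693 m.
Re = ρVD_h/μ = 1.4·10.7·0.2693/1.84e-05 = 2.192e+05.
ε/D_h = 0.00019/0.2693 = 0.000706; Haaland gives 1/√f = -1.8 log₁₀[7.43e-05+3.15e-05] = 7.156, so f = 0.01953.
ΔP = f(L/D_h)(ρV²/2) = 0.01953·200/0.2693·80.14 = 1162 Pa.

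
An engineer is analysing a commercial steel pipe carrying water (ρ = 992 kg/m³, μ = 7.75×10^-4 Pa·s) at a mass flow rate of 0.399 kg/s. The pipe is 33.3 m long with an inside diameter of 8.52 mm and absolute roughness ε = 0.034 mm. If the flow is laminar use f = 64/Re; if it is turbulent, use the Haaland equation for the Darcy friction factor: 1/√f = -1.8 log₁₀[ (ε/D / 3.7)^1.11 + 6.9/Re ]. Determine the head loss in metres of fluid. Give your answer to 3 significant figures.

A = πD²/4 = π(0.00852)²/4 = 5.701e-05 m²; mean velocity V = ṁ/(ρA) = 0.399/(992 · 5.701e-05) = 7.055 m/s.
Reynolds number Re = ρVD/μ = 992 · 7.055 · 0.00852 / 0.000775 = 7.694e+04.
Re > 4000 → turbulent. Relative roughness ε/D = 3.4e-05/0.00852 = 0.00399. Haaland: 1/√f = -1.8 log₁₀[(0.00399/3.7)^1.11 + 6.9/7.694e+04] = -1.8 log₁₀[0.000509 + 8.97e-05] = 5.801, so f = 0.02971.
Darcy-Weisbach: ΔP = f(L/D)(ρV²/2) = 0.02971·(33.3/0.00852)·(992·7.055²/2) = 0.02971·3908·2.469e+04 = 2.867e+06 Pa.
Head loss h_f = ΔP/(ρg) = 2.867e+06/(992·9.81) = 295 m.

h_f ≈ 295 m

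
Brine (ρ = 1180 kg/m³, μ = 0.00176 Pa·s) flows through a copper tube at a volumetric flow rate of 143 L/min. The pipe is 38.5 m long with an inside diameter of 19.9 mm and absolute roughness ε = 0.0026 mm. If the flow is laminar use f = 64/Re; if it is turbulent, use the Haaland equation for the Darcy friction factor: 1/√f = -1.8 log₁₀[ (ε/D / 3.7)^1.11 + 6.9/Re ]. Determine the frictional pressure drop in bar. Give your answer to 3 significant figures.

Q = 143 L/min = 143/60000 = 0.002383 m³/s.
Cross-sectional area A = πD²/4 = π(0.0199)²/4 = 0.000311 m²; mean velocity V = Q/A = 0.002383/0.000311 = 7.663 m/s.
Reynolds number Re = ρVD/μ = 1180 · 7.663 · 0.0199 / 0.00176 = 1.022e+05.
Re > 4000 → turbulent. Relative roughness ε/D = 2.6e-06/0.0199 = 0.000131. Haaland: 1/√f = -1.8 log₁₀[(0.000131/3.7)^1.11 + 6.9/1.022e+05] = -1.8 log₁₀[1.14e-05 + 6.75e-05] = 7.385, so f = 0.01834.
Darcy-Weisbach: ΔP = f(L/D)(ρV²/2) = 0.01834·(38.5/0.0199)·(1180·7.663²/2) = 0.01834·1935·3.464e+04 = 1.229e+06 Pa.
ΔP = 1.229e+06 Pa = 12.3 bar.

ΔP ≈ 12.3 bar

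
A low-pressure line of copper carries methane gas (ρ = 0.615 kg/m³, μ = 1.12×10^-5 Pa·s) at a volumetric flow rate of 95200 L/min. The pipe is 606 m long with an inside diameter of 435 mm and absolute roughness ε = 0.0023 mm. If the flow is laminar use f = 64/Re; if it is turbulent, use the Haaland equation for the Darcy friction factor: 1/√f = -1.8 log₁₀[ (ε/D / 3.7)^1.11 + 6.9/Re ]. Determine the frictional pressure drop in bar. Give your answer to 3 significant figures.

ΔP ≈ 0.00724 bar

Q = 95200 L/min = 95200/60000 = 1.587 m³/s.
Cross-sectional area A = πD²/4 = π(0.435)²/4 = 0.1486 m²; mean velocity V = Q/A = 1.587/0.1486 = 10.68 m/s.
Reynolds number Re = ρVD/μ = 0.615 · 10.68 · 0.435 / 1.12e-05 = 2.55e+05.
Re > 4000 → turbulent. Relative roughness ε/D = 2.3e-06/0.435 = 5.29e-06. Haaland: 1/√f = -1.8 log₁₀[(5.29e-06/3.7)^1.11 + 6.9/2.55e+05] = -1.8 log₁₀[3.25e-07 + 2.71e-05] = 8.213, so f = 0.01483.
Darcy-Weisbach: ΔP = f(L/D)(ρV²/2) = 0.01483·(606/0.435)·(0.615·10.68²/2) = 0.01483·1393·35.05 = 723.9 Pa.
ΔP = 723.9 Pa = 0.00724 bar.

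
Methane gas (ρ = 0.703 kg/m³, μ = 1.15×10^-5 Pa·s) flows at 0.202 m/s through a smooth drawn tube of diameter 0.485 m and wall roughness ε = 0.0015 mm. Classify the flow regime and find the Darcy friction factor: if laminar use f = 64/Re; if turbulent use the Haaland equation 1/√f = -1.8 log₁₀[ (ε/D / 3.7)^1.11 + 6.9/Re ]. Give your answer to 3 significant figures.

f ≈ 0.0357

Re = ρVD/μ = 0.703·0.202·0.485/1.15e-05 = 5989.
Re > 4000 → turbulent. ε/D = 1.5e-06/0.485 = 3.09e-06; Haaland: 1/√f = -1.8 log₁₀[1.79e-07 + 0.00115] = 5.289, so f = 0.03575.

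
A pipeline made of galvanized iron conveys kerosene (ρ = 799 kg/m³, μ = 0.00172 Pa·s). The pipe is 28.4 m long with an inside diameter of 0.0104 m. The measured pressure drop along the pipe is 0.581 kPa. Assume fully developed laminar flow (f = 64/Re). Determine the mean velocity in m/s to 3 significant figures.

For laminar flow, f = 64/Re with Re = ρVD/μ, so Darcy-Weisbach reduces to ΔP = 32μLV/D². Solving for V: V = ΔP·D²/(32μL) = 581·(0.0104)²/(32·0.00172·28.4) = 0.0402 m/s.
Check: Re = ρVD/μ = 799·0.0402·0.0104/0.00172 = 194.2 < 2300, so the laminar assumption holds.

V ≈ 0.0402 m/s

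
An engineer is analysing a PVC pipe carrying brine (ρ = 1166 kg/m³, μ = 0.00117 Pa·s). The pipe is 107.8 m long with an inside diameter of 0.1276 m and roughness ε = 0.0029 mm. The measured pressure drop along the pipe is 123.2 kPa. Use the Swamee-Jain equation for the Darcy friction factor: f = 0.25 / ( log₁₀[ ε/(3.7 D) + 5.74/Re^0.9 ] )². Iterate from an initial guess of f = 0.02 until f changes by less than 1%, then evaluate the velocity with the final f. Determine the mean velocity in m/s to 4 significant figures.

Rearranging Darcy-Weisbach: V = √(2·ΔP·D/(f·L·ρ)). With ε/D = 2.9e-06/0.1276 = 2.27e-05, iterate starting from f = 0.02:
  f = 0.02 → V = √(2·1.232e+05·0.1276/(0.02·107.8·1166)) = 3.536 m/s; Re = ρVD/μ = 4.497e+05; f → 0.01368
  f = 0.01368 → V = 4.276 m/s; Re = 5.438e+05; f → 0.01327
  f = 0.01327 → V = 4.341 m/s; Re = 5.521e+05; f → 0.01324
Converged (Δf/f < 1%). With the final f = 0.01324: V = √(2·1.232e+05·0.1276/(0.01324·107.8·1166)) = 4.347 m/s.

V ≈ 4.347 m/s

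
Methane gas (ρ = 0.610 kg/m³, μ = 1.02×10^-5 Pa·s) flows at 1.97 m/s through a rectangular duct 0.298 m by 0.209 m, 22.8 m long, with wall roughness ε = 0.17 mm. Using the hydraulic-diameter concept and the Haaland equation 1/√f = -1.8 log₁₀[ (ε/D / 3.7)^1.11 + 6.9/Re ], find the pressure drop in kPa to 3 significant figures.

ΔP ≈ 0.00276 kPa

Hydraulic diameter D_h = 4A/P = 4·(0.298·0.209)/(2·(0.298+0.209)) = 0.2491/1.014 = 0.2457 m.
Re = ρVD_h/μ = 0.61·1.97·0.2457/1.02e-05 = 2.895e+04.
ε/D_h = 0.00017/0.2457 = 0.000692; Haaland gives 1/√f = -1.8 log₁₀[7.27e-05+0.000238] = 6.313, so f = 0.02509.
ΔP = f(L/D_h)(ρV²/2) = 0.02509·22.8/0.2457·1.184 = 2.756 Pa.
ΔP = 0.00276 kPa.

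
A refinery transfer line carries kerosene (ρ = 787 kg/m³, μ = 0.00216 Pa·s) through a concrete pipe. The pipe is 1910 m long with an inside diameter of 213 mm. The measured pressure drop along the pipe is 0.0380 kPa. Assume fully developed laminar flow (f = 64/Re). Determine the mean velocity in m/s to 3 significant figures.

For laminar flow, f = 64/Re with Re = ρVD/μ, so Darcy-Weisbach reduces to ΔP = 32μLV/D². Solving for V: V = ΔP·D²/(32μL) = 38·(0.213)²/(32·0.00216·1910) = 0.01306 m/s.
Check: Re = ρVD/μ = 787·0.01306·0.213/0.00216 = 1013 < 2300, so the laminar assumption holds.

V ≈ 0.0131 m/s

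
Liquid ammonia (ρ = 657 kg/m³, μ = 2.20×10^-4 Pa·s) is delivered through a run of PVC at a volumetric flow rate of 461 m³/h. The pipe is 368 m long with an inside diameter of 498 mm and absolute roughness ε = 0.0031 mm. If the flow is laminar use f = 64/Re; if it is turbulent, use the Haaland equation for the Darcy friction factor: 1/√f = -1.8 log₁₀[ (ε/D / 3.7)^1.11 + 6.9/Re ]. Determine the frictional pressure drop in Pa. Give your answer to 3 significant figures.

ΔP ≈ 1230 Pa

Q = 461 m³/h = 461/3600 = 0.1281 m³/s.
Cross-sectional area A = πD²/4 = π(0.498)²/4 = 0.1948 m²; mean velocity V = Q/A = 0.1281/0.1948 = 0.6574 m/s.
Reynolds number Re = ρVD/μ = 657 · 0.6574 · 0.498 / 0.00022 = 9.777e+05.
Re > 4000 → turbulent. Relative roughness ε/D = 3.1e-06/0.498 = 6.22e-06. Haaland: 1/√f = -1.8 log₁₀[(6.22e-06/3.7)^1.11 + 6.9/9.777e+05] = -1.8 log₁₀[3.9e-07 + 7.06e-06] = 9.23, so f = 0.01174.
Darcy-Weisbach: ΔP = f(L/D)(ρV²/2) = 0.01174·(368/0.498)·(657·0.6574²/2) = 0.01174·739·142 = 1231 Pa.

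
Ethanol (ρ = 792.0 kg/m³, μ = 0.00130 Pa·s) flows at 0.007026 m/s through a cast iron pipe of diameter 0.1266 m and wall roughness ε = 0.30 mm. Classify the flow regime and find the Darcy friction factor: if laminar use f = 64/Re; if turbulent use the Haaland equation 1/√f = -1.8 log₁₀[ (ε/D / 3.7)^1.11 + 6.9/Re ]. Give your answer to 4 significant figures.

Re = ρVD/μ = 792·0.007026·0.1266/0.0013 = 541.9.
Re < 2300 → laminar, so f = 64/Re = 0.1181 (roughness is irrelevant in laminar flow).

f ≈ 0.1181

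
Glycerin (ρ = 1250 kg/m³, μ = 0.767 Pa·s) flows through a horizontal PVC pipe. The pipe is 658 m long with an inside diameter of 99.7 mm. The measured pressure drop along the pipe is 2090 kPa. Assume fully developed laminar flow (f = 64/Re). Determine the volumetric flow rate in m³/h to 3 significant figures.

For laminar flow, f = 64/Re with Re = ρVD/μ, so Darcy-Weisbach reduces to ΔP = 32μLV/D². Solving for V: V = ΔP·D²/(32μL) = 2.09e+06·(0.0997)²/(32·0.767·658) = 1.286 m/s.
Check: Re = ρVD/μ = 1250·1.286·0.0997/0.767 = 209 < 2300, so the laminar assumption holds.
Q = V·A = 1.286·(π/4·0.0997²) = 0.01004 m³/s = 36.2 m³/h.

Q ≈ 36.2 m³/h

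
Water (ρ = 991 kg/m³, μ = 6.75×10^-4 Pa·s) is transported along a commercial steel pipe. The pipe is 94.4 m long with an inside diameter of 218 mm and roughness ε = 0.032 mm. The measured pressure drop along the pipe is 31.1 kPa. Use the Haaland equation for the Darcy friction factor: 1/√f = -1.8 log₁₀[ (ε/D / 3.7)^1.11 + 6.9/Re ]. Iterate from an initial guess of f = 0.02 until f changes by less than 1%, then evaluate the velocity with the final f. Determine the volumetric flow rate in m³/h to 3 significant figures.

Q ≈ 433 m³/h

Rearranging Darcy-Weisbach: V = √(2·ΔP·D/(f·L·ρ)). With ε/D = 3.2e-05/0.218 = 0.000147, iterate starting from f = 0.02:
  f = 0.02 → V = √(2·3.11e+04·0.218/(0.02·94.4·991)) = 2.692 m/s; Re = ρVD/μ = 8.616e+05; f → 0.01411
  f = 0.01411 → V = 3.205 m/s; Re = 1.026e+06; f → 0.01394
  f = 0.01394 → V = 3.224 m/s; Re = 1.032e+06; f → 0.01394
Converged (Δf/f < 1%). With the final f = 0.01394: V = √(2·3.11e+04·0.218/(0.01394·94.4·991)) = 3.225 m/s.
Q = V·A = 3.225·(π/4·0.218²) = 0.1204 m³/s = 433 m³/h.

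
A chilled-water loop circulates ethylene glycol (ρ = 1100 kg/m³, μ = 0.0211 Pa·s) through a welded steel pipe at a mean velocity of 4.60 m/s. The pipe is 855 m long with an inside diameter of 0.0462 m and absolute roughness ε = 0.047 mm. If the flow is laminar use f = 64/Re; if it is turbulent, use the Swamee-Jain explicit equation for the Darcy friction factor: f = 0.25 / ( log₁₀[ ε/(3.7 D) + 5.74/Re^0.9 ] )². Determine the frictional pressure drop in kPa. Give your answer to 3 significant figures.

Reynolds number Re = ρVD/μ = 1100 · 4.6 · 0.0462 / 0.0211 = 1.108e+04.
Re > 4000 → turbulent. Relative roughness ε/D = 4.7e-05/0.0462 = 0.00102. Swamee-Jain: f = 0.25/(log₁₀[0.00102/3.7 + 5.74/1.108e+04^0.9])² = 0.25/(log₁₀[0.000275 + 0.00131])² = 0.25/(-2.799)² = 0.03192.
Darcy-Weisbach: ΔP = f(L/D)(ρV²/2) = 0.03192·(855/0.0462)·(1100·4.6²/2) = 0.03192·1.851e+04·1.164e+04 = 6.874e+06 Pa.
ΔP = 6.874e+06 Pa = 6870 kPa.

ΔP ≈ 6870 kPa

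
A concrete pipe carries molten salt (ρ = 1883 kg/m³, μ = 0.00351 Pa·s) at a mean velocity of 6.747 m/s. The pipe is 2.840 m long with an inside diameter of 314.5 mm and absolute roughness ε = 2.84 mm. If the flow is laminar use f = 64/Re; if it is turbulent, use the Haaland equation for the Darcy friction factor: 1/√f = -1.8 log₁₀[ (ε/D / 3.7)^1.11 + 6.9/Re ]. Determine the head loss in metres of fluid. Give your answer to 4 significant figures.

Reynolds number Re = ρVD/μ = 1883 · 6.747 · 0.3145 / 0.00351 = 1.138e+06.
Re > 4000 → turbulent. Relative roughness ε/D = 0.00284/0.3145 = 0.00903. Haaland: 1/√f = -1.8 log₁₀[(0.00903/3.7)^1.11 + 6.9/1.138e+06] = -1.8 log₁₀[0.00126 + 6.06e-06] = 5.216, so f = 0.03676.
Darcy-Weisbach: ΔP = f(L/D)(ρV²/2) = 0.03676·(2.84/0.3145)·(1883·6.747²/2) = 0.03676·9.03·4.286e+04 = 1.423e+04 Pa.
Head loss h_f = ΔP/(ρg) = 1.423e+04/(1883·9.81) = 0.7701 m.

h_f ≈ 0.7701 m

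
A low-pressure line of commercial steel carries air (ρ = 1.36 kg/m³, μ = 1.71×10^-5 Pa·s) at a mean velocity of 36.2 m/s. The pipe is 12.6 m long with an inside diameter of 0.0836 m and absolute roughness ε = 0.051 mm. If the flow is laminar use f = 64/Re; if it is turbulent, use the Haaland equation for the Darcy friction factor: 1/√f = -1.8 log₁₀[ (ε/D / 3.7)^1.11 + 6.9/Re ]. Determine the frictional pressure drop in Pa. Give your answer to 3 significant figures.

Reynolds number Re = ρVD/μ = 1.36 · 36.2 · 0.0836 / 1.71e-05 = 2.407e+05.
Re > 4000 → turbulent. Relative roughness ε/D = 5.1e-05/0.0836 = 0.00061. Haaland: 1/√f = -1.8 log₁₀[(0.00061/3.7)^1.11 + 6.9/2.407e+05] = -1.8 log₁₀[6.32e-05 + 2.87e-05] = 7.266, so f = 0.01894.
Darcy-Weisbach: ΔP = f(L/D)(ρV²/2) = 0.01894·(12.6/0.0836)·(1.36·36.2²/2) = 0.01894·150.7·891.1 = 2544 Pa.

ΔP ≈ 2540 Pa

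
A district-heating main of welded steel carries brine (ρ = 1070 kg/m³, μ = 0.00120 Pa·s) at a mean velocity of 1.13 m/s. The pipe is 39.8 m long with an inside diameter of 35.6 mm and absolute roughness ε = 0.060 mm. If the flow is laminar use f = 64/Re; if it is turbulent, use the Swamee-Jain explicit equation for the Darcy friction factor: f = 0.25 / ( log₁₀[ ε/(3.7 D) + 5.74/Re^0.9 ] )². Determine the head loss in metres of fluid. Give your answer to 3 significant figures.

h_f ≈ 1.97 m

Reynolds number Re = ρVD/μ = 1070 · 1.13 · 0.0356 / 0.0012 = 3.587e+04.
Re > 4000 → turbulent. Relative roughness ε/D = 6e-05/0.0356 = 0.00169. Swamee-Jain: f = 0.25/(log₁₀[0.00169/3.7 + 5.74/3.587e+04^0.9])² = 0.25/(log₁₀[0.000456 + 0.000457])² = 0.25/(-3.04)² = 0.02705.
Darcy-Weisbach: ΔP = f(L/D)(ρV²/2) = 0.02705·(39.8/0.0356)·(1070·1.13²/2) = 0.02705·1118·683.1 = 2.066e+04 Pa.
Head loss h_f = ΔP/(ρg) = 2.066e+04/(1070·9.81) = 1.97 m.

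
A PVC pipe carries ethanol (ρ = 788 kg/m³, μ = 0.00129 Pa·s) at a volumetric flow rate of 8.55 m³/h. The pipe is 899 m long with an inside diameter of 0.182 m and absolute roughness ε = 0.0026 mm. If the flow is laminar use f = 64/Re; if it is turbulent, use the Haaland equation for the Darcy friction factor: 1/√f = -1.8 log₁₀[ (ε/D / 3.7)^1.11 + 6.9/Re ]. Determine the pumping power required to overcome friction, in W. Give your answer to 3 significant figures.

P ≈ 1.19 W

Q = 8.55 m³/h = 8.55/3600 = 0.002375 m³/s.
Cross-sectional area A = πD²/4 = π(0.182)²/4 = 0.02602 m²; mean velocity V = Q/A = 0.002375/0.02602 = 0.09129 m/s.
Reynolds number Re = ρVD/μ = 788 · 0.09129 · 0.182 / 0.00129 = 1.015e+04.
Re > 4000 → turbulent. Relative roughness ε/D = 2.6e-06/0.182 = 1.43e-05. Haaland: 1/√f = -1.8 log₁₀[(1.43e-05/3.7)^1.11 + 6.9/1.015e+04] = -1.8 log₁₀[9.8e-07 + 0.00068] = 5.701, so f = 0.03077.
Darcy-Weisbach: ΔP = f(L/D)(ρV²/2) = 0.03077·(899/0.182)·(788·0.09129²/2) = 0.03077·4940·3.284 = 499.1 Pa.
Pumping power P = QΔP = 0.002375·499.1 = 1.185 W = 1.19 W.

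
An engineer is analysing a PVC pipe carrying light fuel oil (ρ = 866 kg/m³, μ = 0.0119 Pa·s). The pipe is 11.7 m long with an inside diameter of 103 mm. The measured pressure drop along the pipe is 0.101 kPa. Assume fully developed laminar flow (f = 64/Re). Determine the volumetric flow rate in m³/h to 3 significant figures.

For laminar flow, f = 64/Re with Re = ρVD/μ, so Darcy-Weisbach reduces to ΔP = 32μLV/D². Solving for V: V = ΔP·D²/(32μL) = 101·(0.103)²/(32·0.0119·11.7) = 0.2405 m/s.
Check: Re = ρVD/μ = 866·0.2405·0.103/0.0119 = 1803 < 2300, so the laminar assumption holds.
Q = V·A = 0.2405·(π/4·0.103²) = 0.002004 m³/s = 7.21 m³/h.

Q ≈ 7.21 m³/h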